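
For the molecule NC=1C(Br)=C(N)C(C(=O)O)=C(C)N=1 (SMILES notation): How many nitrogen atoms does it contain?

Scan the SMILES for N atoms (remember two-letter symbols like Cl and Br are single atoms).
Nitrogen count: 3.

3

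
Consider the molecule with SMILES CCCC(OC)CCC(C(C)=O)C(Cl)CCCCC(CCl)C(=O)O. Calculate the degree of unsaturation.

2

Degree of unsaturation = (number of rings) + (number of π bonds).
Ring closures in the SMILES: 0.
π bonds: 2 double bonds (each 1 DoU) → 2 DoU from unsaturation.
Total DoU = 0 + 2 = 2.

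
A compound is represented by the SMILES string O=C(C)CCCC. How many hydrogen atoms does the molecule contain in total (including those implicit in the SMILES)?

12

Walk through each heavy atom and fill implicit hydrogens from standard valence (C 4, N 3, O 2, S 2, halogen 1):
  atom 1: O, bond orders sum to 2 (valence 2) → 0 H
  atom 2: C, bond orders sum to 4 (valence 4) → 0 H
  atom 3: C, bond orders sum to 1 (valence 4) → 3 H
  atom 4: C, bond orders sum to 2 (valence 4) → 2 H
  atom 5: C, bond orders sum to 2 (valence 4) → 2 H
  atom 6: C, bond orders sum to 2 (valence 4) → 2 H
  atom 7: C, bond orders sum to 1 (valence 4) → 3 H
Total hydrogens: 12.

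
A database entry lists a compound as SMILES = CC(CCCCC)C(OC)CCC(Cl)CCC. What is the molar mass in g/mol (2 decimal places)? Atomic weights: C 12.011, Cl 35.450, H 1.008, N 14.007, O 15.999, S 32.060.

262.86 g/mol

First, the molecular formula is C15H31ClO (counting implicit H from valence).
  C: 15 × 12.011 = 180.165
  Cl: 1 × 35.450 = 35.450
  H: 31 × 1.008 = 31.248
  O: 1 × 15.999 = 15.999
Sum: 15×12.011 + 1×35.450 + 31×1.008 + 1×15.999 = 262.862 → 262.86 g/mol.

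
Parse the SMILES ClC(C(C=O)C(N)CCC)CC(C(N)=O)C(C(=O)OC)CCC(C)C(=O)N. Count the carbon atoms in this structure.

Count every carbon token in the SMILES (each C, including those in ring-closure positions and inside branches).
Carbon count: 18.

18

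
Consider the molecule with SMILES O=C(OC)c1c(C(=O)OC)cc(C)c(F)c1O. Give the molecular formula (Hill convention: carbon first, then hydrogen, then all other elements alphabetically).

Walk through each heavy atom and fill implicit hydrogens from standard valence (C 4, N 3, O 2, S 2, halogen 1); for lowercase aromatic atoms, an aromatic c carries 1 H when it has two neighbours and 0 H with three, and aromatic n carries 0 H:
  atom 1: O, bond orders sum to 2 (valence 2) → 0 H
  atom 2: C, bond orders sum to 4 (valence 4) → 0 H
  atom 3: O, bond orders sum to 2 (valence 2) → 0 H
  atom 4: C, bond orders sum to 1 (valence 4) → 3 H
  atom 5: aromatic c, 3 neighbours → 0 H
  atom 6: aromatic c, 3 neighbours → 0 H
  atom 7: C, bond orders sum to 4 (valence 4) → 0 H
  atom 8: O, bond orders sum to 2 (valence 2) → 0 H
  atom 9: O, bond orders sum to 2 (valence 2) → 0 H
  atom 10: C, bond orders sum to 1 (valence 4) → 3 H
  atom 11: aromatic c, 2 neighbours → 1 H
  atom 12: aromatic c, 3 neighbours → 0 H
  atom 13: C, bond orders sum to 1 (valence 4) → 3 H
  atom 14: aromatic c, 3 neighbours → 0 H
  atom 15: F (halogen, monovalent) → 0 H
  atom 16: aromatic c, 3 neighbours → 0 H
  atom 17: O, bond orders sum to 1 (valence 2) → 1 H
Totals → C:11, H:11, F:1, O:5.

C11H11FO5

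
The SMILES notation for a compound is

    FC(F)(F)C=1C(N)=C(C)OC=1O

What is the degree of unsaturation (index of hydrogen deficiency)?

Molecular formula: C6H6F3NO2.
DoU = (2C + 2 + N − H − X) / 2, where X is the halogen count and O/S are ignored.
    = (2·6 + 2 + 1 − 6 − 3) / 2 = 6 / 2 = 3.

3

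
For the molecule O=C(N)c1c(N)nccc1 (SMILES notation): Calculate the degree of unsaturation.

Molecular formula: C6H7N3O.
DoU = (2C + 2 + N − H − X) / 2, where X is the halogen count and O/S are ignored.
    = (2·6 + 2 + 3 − 7 − 0) / 2 = 10 / 2 = 5.

5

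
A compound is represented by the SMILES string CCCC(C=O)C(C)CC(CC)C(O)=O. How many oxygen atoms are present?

3

Scan the SMILES for O atoms (remember two-letter symbols like Cl and Br are single atoms).
Oxygen count: 3.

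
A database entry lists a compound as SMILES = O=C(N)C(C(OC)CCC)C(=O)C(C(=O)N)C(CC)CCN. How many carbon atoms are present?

Count every carbon token in the SMILES (each C, including those in ring-closure positions and inside branches).
Carbon count: 15.

15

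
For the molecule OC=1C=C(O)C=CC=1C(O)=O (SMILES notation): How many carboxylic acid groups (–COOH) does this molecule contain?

1

The carboxylic acid motif appears at heavy-atom position 9 in the SMILES.
Other groups present: 2 hydroxyl.
Carboxylic acid count: 1.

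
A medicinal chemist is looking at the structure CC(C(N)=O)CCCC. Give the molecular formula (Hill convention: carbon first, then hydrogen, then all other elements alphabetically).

Walk through each heavy atom and fill implicit hydrogens from standard valence (C 4, N 3, O 2, S 2, halogen 1):
  atom 1: C, bond orders sum to 1 (valence 4) → 3 H
  atom 2: C, bond orders sum to 3 (valence 4) → 1 H
  atom 3: C, bond orders sum to 4 (valence 4) → 0 H
  atom 4: N, bond orders sum to 1 (valence 3) → 2 H
  atom 5: O, bond orders sum to 2 (valence 2) → 0 H
  atom 6: C, bond orders sum to 2 (valence 4) → 2 H
  atom 7: C, bond orders sum to 2 (valence 4) → 2 H
  atom 8: C, bond orders sum to 2 (valence 4) → 2 H
  atom 9: C, bond orders sum to 1 (valence 4) → 3 H
Totals → C:7, H:15, N:1, O:1.

C7H15NO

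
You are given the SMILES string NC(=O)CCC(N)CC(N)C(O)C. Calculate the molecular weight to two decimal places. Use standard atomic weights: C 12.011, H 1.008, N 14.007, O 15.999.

First, the molecular formula is C8H19N3O2 (counting implicit H from valence).
  C: 8 × 12.011 = 96.088
  H: 19 × 1.008 = 19.152
  N: 3 × 14.007 = 42.021
  O: 2 × 15.999 = 31.998
Sum: 8×12.011 + 19×1.008 + 3×14.007 + 2×15.999 = 189.259 → 189.26 g/mol.

189.26 g/mol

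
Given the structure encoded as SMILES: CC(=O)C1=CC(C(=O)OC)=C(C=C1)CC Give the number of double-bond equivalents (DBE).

6

Molecular formula: C12H14O3.
DoU = (2C + 2 + N − H − X) / 2, where X is the halogen count and O/S are ignored.
    = (2·12 + 2 + 0 − 14 − 0) / 2 = 12 / 2 = 6.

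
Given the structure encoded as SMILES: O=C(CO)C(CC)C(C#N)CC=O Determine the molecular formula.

Walk through each heavy atom and fill implicit hydrogens from standard valence (C 4, N 3, O 2, S 2, halogen 1):
  atom 1: O, bond orders sum to 2 (valence 2) → 0 H
  atom 2: C, bond orders sum to 4 (valence 4) → 0 H
  atom 3: C, bond orders sum to 2 (valence 4) → 2 H
  atom 4: O, bond orders sum to 1 (valence 2) → 1 H
  atom 5: C, bond orders sum to 3 (valence 4) → 1 H
  atom 6: C, bond orders sum to 2 (valence 4) → 2 H
  atom 7: C, bond orders sum to 1 (valence 4) → 3 H
  atom 8: C, bond orders sum to 3 (valence 4) → 1 H
  atom 9: C, bond orders sum to 4 (valence 4) → 0 H
  atom 10: N, bond orders sum to 3 (valence 3) → 0 H
  atom 11: C, bond orders sum to 2 (valence 4) → 2 H
  atom 12: C, bond orders sum to 3 (valence 4) → 1 H
  atom 13: O, bond orders sum to 2 (valence 2) → 0 H
Totals → C:9, H:13, N:1, O:3.
In Hill order: C9H13NO3.

C9H13NO3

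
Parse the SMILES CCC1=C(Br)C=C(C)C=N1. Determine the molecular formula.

C8H10BrN

Walk through each heavy atom and fill implicit hydrogens from standard valence (C 4, N 3, O 2, S 2, halogen 1):
  atom 1: C, bond orders sum to 1 (valence 4) → 3 H
  atom 2: C, bond orders sum to 2 (valence 4) → 2 H
  atom 3: C, bond orders sum to 4 (valence 4) → 0 H
  atom 4: C, bond orders sum to 4 (valence 4) → 0 H
  atom 5: Br (halogen, monovalent) → 0 H
  atom 6: C, bond orders sum to 3 (valence 4) → 1 H
  atom 7: C, bond orders sum to 4 (valence 4) → 0 H
  atom 8: C, bond orders sum to 1 (valence 4) → 3 H
  atom 9: C, bond orders sum to 3 (valence 4) → 1 H
  atom 10: N, bond orders sum to 3 (valence 3) → 0 H
Totals → C:8, H:10, Br:1, N:1.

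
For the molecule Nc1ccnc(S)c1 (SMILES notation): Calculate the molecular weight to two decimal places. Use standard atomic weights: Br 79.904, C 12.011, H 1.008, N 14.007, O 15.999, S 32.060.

126.18 g/mol

First, the molecular formula is C5H6N2S (counting implicit H from valence).
  C: 5 × 12.011 = 60.055
  H: 6 × 1.008 = 6.048
  N: 2 × 14.007 = 28.014
  S: 1 × 32.060 = 32.060
Sum: 5×12.011 + 6×1.008 + 2×14.007 + 1×32.060 = 126.177 → 126.18 g/mol.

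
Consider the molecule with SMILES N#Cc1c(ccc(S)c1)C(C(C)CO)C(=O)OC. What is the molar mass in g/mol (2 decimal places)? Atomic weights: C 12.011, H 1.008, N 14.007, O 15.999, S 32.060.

First, the molecular formula is C13H15NO3S (counting implicit H from valence).
  C: 13 × 12.011 = 156.143
  H: 15 × 1.008 = 15.120
  N: 1 × 14.007 = 14.007
  O: 3 × 15.999 = 47.997
  S: 1 × 32.060 = 32.060
Sum: 13×12.011 + 15×1.008 + 1×14.007 + 3×15.999 + 1×32.060 = 265.327 → 265.33 g/mol.

265.33 g/mol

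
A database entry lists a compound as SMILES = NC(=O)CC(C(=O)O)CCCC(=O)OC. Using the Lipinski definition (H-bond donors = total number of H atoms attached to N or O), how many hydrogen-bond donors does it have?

Donors: find every N or O and count the H atoms it carries.
  atom 1 (N): bond orders sum to 1 → 2 H
  atom 3 (O): bond orders sum to 2 → 0 H
  atom 7 (O): bond orders sum to 2 → 0 H
  atom 8 (O): bond orders sum to 1 → 1 H
  atom 13 (O): bond orders sum to 2 → 0 H
  atom 14 (O): bond orders sum to 2 → 0 H
Lipinski HBD = 3.

3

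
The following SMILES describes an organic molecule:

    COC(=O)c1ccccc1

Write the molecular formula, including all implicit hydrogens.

C8H8O2

Walk through each heavy atom and fill implicit hydrogens from standard valence (C 4, N 3, O 2, S 2, halogen 1); for lowercase aromatic atoms, an aromatic c carries 1 H when it has two neighbours and 0 H with three, and aromatic n carries 0 H:
  atom 1: C, bond orders sum to 1 (valence 4) → 3 H
  atom 2: O, bond orders sum to 2 (valence 2) → 0 H
  atom 3: C, bond orders sum to 4 (valence 4) → 0 H
  atom 4: O, bond orders sum to 2 (valence 2) → 0 H
  atom 5: aromatic c, 3 neighbours → 0 H
  atom 6: aromatic c, 2 neighbours → 1 H
  atom 7: aromatic c, 2 neighbours → 1 H
  atom 8: aromatic c, 2 neighbours → 1 H
  atom 9: aromatic c, 2 neighbours → 1 H
  atom 10: aromatic c, 2 neighbours → 1 H
Totals → C:8, H:8, O:2.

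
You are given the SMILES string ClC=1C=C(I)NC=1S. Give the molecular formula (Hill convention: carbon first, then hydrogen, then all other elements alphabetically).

Walk through each heavy atom and fill implicit hydrogens from standard valence (C 4, N 3, O 2, S 2, halogen 1):
  atom 1: Cl (halogen, monovalent) → 0 H
  atom 2: C, bond orders sum to 4 (valence 4) → 0 H
  atom 3: C, bond orders sum to 3 (valence 4) → 1 H
  atom 4: C, bond orders sum to 4 (valence 4) → 0 H
  atom 5: I (halogen, monovalent) → 0 H
  atom 6: N, bond orders sum to 2 (valence 3) → 1 H
  atom 7: C, bond orders sum to 4 (valence 4) → 0 H
  atom 8: S, bond orders sum to 1 (valence 2) → 1 H
Totals → C:4, H:3, Cl:1, I:1, N:1, S:1.
In Hill order: C4H3ClINS.

C4H3ClINS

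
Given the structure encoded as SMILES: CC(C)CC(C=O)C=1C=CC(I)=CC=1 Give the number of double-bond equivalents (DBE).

5

Molecular formula: C12H15IO.
DoU = (2C + 2 + N − H − X) / 2, where X is the halogen count and O/S are ignored.
    = (2·12 + 2 + 0 − 15 − 1) / 2 = 10 / 2 = 5.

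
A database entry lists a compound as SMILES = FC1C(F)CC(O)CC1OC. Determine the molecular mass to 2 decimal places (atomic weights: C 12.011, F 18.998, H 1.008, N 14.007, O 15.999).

First, the molecular formula is C7H12F2O2 (counting implicit H from valence).
  C: 7 × 12.011 = 84.077
  F: 2 × 18.998 = 37.996
  H: 12 × 1.008 = 12.096
  O: 2 × 15.999 = 31.998
Sum: 7×12.011 + 2×18.998 + 12×1.008 + 2×15.999 = 166.167 → 166.17 g/mol.

166.17 g/mol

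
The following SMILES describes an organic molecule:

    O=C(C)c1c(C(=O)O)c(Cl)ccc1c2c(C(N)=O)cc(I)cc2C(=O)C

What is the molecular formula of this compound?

Walk through each heavy atom and fill implicit hydrogens from standard valence (C 4, N 3, O 2, S 2, halogen 1); for lowercase aromatic atoms, an aromatic c carries 1 H when it has two neighbours and 0 H with three, and aromatic n carries 0 H:
  atom 1: O, bond orders sum to 2 (valence 2) → 0 H
  atom 2: C, bond orders sum to 4 (valence 4) → 0 H
  atom 3: C, bond orders sum to 1 (valence 4) → 3 H
  atom 4: aromatic c, 3 neighbours → 0 H
  atom 5: aromatic c, 3 neighbours → 0 H
  atom 6: C, bond orders sum to 4 (valence 4) → 0 H
  atom 7: O, bond orders sum to 2 (valence 2) → 0 H
  atom 8: O, bond orders sum to 1 (valence 2) → 1 H
  atom 9: aromatic c, 3 neighbours → 0 H
  atom 10: Cl (halogen, monovalent) → 0 H
  atom 11: aromatic c, 2 neighbours → 1 H
  atom 12: aromatic c, 2 neighbours → 1 H
  atom 13: aromatic c, 3 neighbours → 0 H
  atom 14: aromatic c, 3 neighbours → 0 H
  atom 15: aromatic c, 3 neighbours → 0 H
  atom 16: C, bond orders sum to 4 (valence 4) → 0 H
  atom 17: N, bond orders sum to 1 (valence 3) → 2 H
  atom 18: O, bond orders sum to 2 (valence 2) → 0 H
  atom 19: aromatic c, 2 neighbours → 1 H
  atom 20: aromatic c, 3 neighbours → 0 H
  atom 21: I (halogen, monovalent) → 0 H
  atom 22: aromatic c, 2 neighbours → 1 H
  atom 23: aromatic c, 3 neighbours → 0 H
  atom 24: C, bond orders sum to 4 (valence 4) → 0 H
  atom 25: O, bond orders sum to 2 (valence 2) → 0 H
  atom 26: C, bond orders sum to 1 (valence 4) → 3 H
Totals → C:18, H:13, Cl:1, I:1, N:1, O:5.
In Hill order: C18H13ClINO5.

C18H13ClINO5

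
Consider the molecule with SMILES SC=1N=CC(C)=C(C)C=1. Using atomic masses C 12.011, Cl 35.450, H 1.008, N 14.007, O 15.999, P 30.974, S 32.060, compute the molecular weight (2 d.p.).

First, the molecular formula is C7H9NS (counting implicit H from valence).
  C: 7 × 12.011 = 84.077
  H: 9 × 1.008 = 9.072
  N: 1 × 14.007 = 14.007
  S: 1 × 32.060 = 32.060
Sum: 7×12.011 + 9×1.008 + 1×14.007 + 1×32.060 = 139.216 → 139.22 g/mol.

139.22 g/mol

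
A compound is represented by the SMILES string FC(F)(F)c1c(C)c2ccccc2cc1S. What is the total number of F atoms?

3

Scan the SMILES for F atoms (remember two-letter symbols like Cl and Br are single atoms).
Fluorine count: 3.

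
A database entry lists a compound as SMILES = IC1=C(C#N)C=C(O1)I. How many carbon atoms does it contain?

5

Count every carbon token in the SMILES (each C, including those in ring-closure positions and inside branches).
Carbon count: 5.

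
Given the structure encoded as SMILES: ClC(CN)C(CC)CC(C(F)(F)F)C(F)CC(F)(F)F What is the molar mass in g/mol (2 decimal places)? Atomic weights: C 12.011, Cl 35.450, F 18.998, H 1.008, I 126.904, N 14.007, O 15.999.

331.70 g/mol

First, the molecular formula is C11H17ClF7N (counting implicit H from valence).
  C: 11 × 12.011 = 132.121
  Cl: 1 × 35.450 = 35.450
  F: 7 × 18.998 = 132.986
  H: 17 × 1.008 = 17.136
  N: 1 × 14.007 = 14.007
Sum: 11×12.011 + 1×35.450 + 7×18.998 + 17×1.008 + 1×14.007 = 331.700 → 331.70 g/mol.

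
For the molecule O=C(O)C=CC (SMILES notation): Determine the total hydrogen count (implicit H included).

6

Walk through each heavy atom and fill implicit hydrogens from standard valence (C 4, N 3, O 2, S 2, halogen 1):
  atom 1: O, bond orders sum to 2 (valence 2) → 0 H
  atom 2: C, bond orders sum to 4 (valence 4) → 0 H
  atom 3: O, bond orders sum to 1 (valence 2) → 1 H
  atom 4: C, bond orders sum to 3 (valence 4) → 1 H
  atom 5: C, bond orders sum to 3 (valence 4) → 1 H
  atom 6: C, bond orders sum to 1 (valence 4) → 3 H
Total hydrogens: 6.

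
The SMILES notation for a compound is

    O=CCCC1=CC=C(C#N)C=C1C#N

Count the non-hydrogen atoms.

14

Every atom symbol written in the SMILES (organic subset) is one heavy atom; implicit H are not written.
Heavy atoms by element → C:11, N:2, O:1.
Total: 14.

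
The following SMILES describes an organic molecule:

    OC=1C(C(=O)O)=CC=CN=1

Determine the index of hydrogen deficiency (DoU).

5

Degree of unsaturation = (number of rings) + (number of π bonds).
Ring closures in the SMILES: 1.
π bonds: 4 double bonds (each 1 DoU) → 4 DoU from unsaturation.
Total DoU = 1 + 4 = 5.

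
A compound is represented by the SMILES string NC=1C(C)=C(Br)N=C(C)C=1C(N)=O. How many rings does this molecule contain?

In SMILES, each pair of matching ring-closure digits denotes one ring-closing bond; the number of such bonds equals the number of independent rings.
Ring-closure bonds here: 1.

1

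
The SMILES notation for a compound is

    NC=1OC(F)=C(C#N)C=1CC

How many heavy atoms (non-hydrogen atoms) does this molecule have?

Every atom symbol written in the SMILES (organic subset) is one heavy atom; implicit H are not written.
Heavy atoms by element → C:7, F:1, N:2, O:1.
Total: 11.

11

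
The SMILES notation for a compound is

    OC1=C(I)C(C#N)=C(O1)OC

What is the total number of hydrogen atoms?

4

Walk through each heavy atom and fill implicit hydrogens from standard valence (C 4, N 3, O 2, S 2, halogen 1):
  atom 1: O, bond orders sum to 1 (valence 2) → 1 H
  atom 2: C, bond orders sum to 4 (valence 4) → 0 H
  atom 3: C, bond orders sum to 4 (valence 4) → 0 H
  atom 4: I (halogen, monovalent) → 0 H
  atom 5: C, bond orders sum to 4 (valence 4) → 0 H
  atom 6: C, bond orders sum to 4 (valence 4) → 0 H
  atom 7: N, bond orders sum to 3 (valence 3) → 0 H
  atom 8: C, bond orders sum to 4 (valence 4) → 0 H
  atom 9: O, bond orders sum to 2 (valence 2) → 0 H
  atom 10: O, bond orders sum to 2 (valence 2) → 0 H
  atom 11: C, bond orders sum to 1 (valence 4) → 3 H
Total hydrogens: 4.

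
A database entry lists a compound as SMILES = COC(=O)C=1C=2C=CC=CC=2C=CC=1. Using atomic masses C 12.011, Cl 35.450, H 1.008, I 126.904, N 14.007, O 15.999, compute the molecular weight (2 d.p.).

186.21 g/mol

First, the molecular formula is C12H10O2 (counting implicit H from valence).
  C: 12 × 12.011 = 144.132
  H: 10 × 1.008 = 10.080
  O: 2 × 15.999 = 31.998
Sum: 12×12.011 + 10×1.008 + 2×15.999 = 186.210 → 186.21 g/mol.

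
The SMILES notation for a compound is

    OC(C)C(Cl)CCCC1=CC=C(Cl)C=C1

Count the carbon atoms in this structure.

Count every carbon token in the SMILES (each C, including those in ring-closure positions and inside branches).
Carbon count: 12.

12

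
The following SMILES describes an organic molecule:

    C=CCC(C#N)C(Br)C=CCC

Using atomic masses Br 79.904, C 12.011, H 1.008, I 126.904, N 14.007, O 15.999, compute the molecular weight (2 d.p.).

228.13 g/mol

First, the molecular formula is C10H14BrN (counting implicit H from valence).
  Br: 1 × 79.904 = 79.904
  C: 10 × 12.011 = 120.110
  H: 14 × 1.008 = 14.112
  N: 1 × 14.007 = 14.007
Sum: 1×79.904 + 10×12.011 + 14×1.008 + 1×14.007 = 228.133 → 228.13 g/mol.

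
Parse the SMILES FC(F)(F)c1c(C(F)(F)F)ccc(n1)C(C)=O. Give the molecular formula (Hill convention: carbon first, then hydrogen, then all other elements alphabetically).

Walk through each heavy atom and fill implicit hydrogens from standard valence (C 4, N 3, O 2, S 2, halogen 1); for lowercase aromatic atoms, an aromatic c carries 1 H when it has two neighbours and 0 H with three, and aromatic n carries 0 H:
  atom 1: F (halogen, monovalent) → 0 H
  atom 2: C, bond orders sum to 4 (valence 4) → 0 H
  atom 3: F (halogen, monovalent) → 0 H
  atom 4: F (halogen, monovalent) → 0 H
  atom 5: aromatic c, 3 neighbours → 0 H
  atom 6: aromatic c, 3 neighbours → 0 H
  atom 7: C, bond orders sum to 4 (valence 4) → 0 H
  atom 8: F (halogen, monovalent) → 0 H
  atom 9: F (halogen, monovalent) → 0 H
  atom 10: F (halogen, monovalent) → 0 H
  atom 11: aromatic c, 2 neighbours → 1 H
  atom 12: aromatic c, 2 neighbours → 1 H
  atom 13: aromatic c, 3 neighbours → 0 H
  atom 14: aromatic n, 2 neighbours → 0 H
  atom 15: C, bond orders sum to 4 (valence 4) → 0 H
  atom 16: C, bond orders sum to 1 (valence 4) → 3 H
  atom 17: O, bond orders sum to 2 (valence 2) → 0 H
Totals → C:9, H:5, F:6, N:1, O:1.
In Hill order: C9H5F6NO.

C9H5F6NO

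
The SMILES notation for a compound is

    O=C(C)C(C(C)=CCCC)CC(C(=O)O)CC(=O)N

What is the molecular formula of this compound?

Walk through each heavy atom and fill implicit hydrogens from standard valence (C 4, N 3, O 2, S 2, halogen 1):
  atom 1: O, bond orders sum to 2 (valence 2) → 0 H
  atom 2: C, bond orders sum to 4 (valence 4) → 0 H
  atom 3: C, bond orders sum to 1 (valence 4) → 3 H
  atom 4: C, bond orders sum to 3 (valence 4) → 1 H
  atom 5: C, bond orders sum to 4 (valence 4) → 0 H
  atom 6: C, bond orders sum to 1 (valence 4) → 3 H
  atom 7: C, bond orders sum to 3 (valence 4) → 1 H
  atom 8: C, bond orders sum to 2 (valence 4) → 2 H
  atom 9: C, bond orders sum to 2 (valence 4) → 2 H
  atom 10: C, bond orders sum to 1 (valence 4) → 3 H
  atom 11: C, bond orders sum to 2 (valence 4) → 2 H
  atom 12: C, bond orders sum to 3 (valence 4) → 1 H
  atom 13: C, bond orders sum to 4 (valence 4) → 0 H
  atom 14: O, bond orders sum to 2 (valence 2) → 0 H
  atom 15: O, bond orders sum to 1 (valence 2) → 1 H
  atom 16: C, bond orders sum to 2 (valence 4) → 2 H
  atom 17: C, bond orders sum to 4 (valence 4) → 0 H
  atom 18: O, bond orders sum to 2 (valence 2) → 0 H
  atom 19: N, bond orders sum to 1 (valence 3) → 2 H
Totals → C:14, H:23, N:1, O:4.

C14H23NO4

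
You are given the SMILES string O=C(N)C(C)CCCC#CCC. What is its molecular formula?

C10H17NO

Walk through each heavy atom and fill implicit hydrogens from standard valence (C 4, N 3, O 2, S 2, halogen 1):
  atom 1: O, bond orders sum to 2 (valence 2) → 0 H
  atom 2: C, bond orders sum to 4 (valence 4) → 0 H
  atom 3: N, bond orders sum to 1 (valence 3) → 2 H
  atom 4: C, bond orders sum to 3 (valence 4) → 1 H
  atom 5: C, bond orders sum to 1 (valence 4) → 3 H
  atom 6: C, bond orders sum to 2 (valence 4) → 2 H
  atom 7: C, bond orders sum to 2 (valence 4) → 2 H
  atom 8: C, bond orders sum to 2 (valence 4) → 2 H
  atom 9: C, bond orders sum to 4 (valence 4) → 0 H
  atom 10: C, bond orders sum to 4 (valence 4) → 0 H
  atom 11: C, bond orders sum to 2 (valence 4) → 2 H
  atom 12: C, bond orders sum to 1 (valence 4) → 3 H
Totals → C:10, H:17, N:1, O:1.
In Hill order: C10H17NO.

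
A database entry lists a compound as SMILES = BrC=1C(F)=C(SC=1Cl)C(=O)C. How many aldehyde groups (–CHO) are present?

0

Scan the SMILES for the aldehyde motif — none present.
Groups that are present: 1 ketone.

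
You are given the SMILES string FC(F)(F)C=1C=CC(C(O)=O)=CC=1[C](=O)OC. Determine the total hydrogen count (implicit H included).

7

Walk through each heavy atom and fill implicit hydrogens from standard valence (C 4, N 3, O 2, S 2, halogen 1):
  atom 1: F (halogen, monovalent) → 0 H
  atom 2: C, bond orders sum to 4 (valence 4) → 0 H
  atom 3: F (halogen, monovalent) → 0 H
  atom 4: F (halogen, monovalent) → 0 H
  atom 5: C, bond orders sum to 4 (valence 4) → 0 H
  atom 6: C, bond orders sum to 3 (valence 4) → 1 H
  atom 7: C, bond orders sum to 3 (valence 4) → 1 H
  atom 8: C, bond orders sum to 4 (valence 4) → 0 H
  atom 9: C, bond orders sum to 4 (valence 4) → 0 H
  atom 10: O, bond orders sum to 1 (valence 2) → 1 H
  atom 11: O, bond orders sum to 2 (valence 2) → 0 H
  atom 12: C, bond orders sum to 3 (valence 4) → 1 H
  atom 13: C, bond orders sum to 4 (valence 4) → 0 H
  atom 14: C with explicit H count 0
  atom 15: O, bond orders sum to 2 (valence 2) → 0 H
  atom 16: O, bond orders sum to 2 (valence 2) → 0 H
  atom 17: C, bond orders sum to 1 (valence 4) → 3 H
Total hydrogens: 7.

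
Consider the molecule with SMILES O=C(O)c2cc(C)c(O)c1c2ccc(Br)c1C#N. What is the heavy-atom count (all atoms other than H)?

Every atom symbol written in the SMILES (organic subset) is one heavy atom; implicit H are not written.
Heavy atoms by element → Br:1, C:13, N:1, O:3.
Total: 18.

18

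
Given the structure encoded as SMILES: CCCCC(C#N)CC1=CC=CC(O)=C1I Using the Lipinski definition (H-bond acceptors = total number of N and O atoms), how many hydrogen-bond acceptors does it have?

N atoms: 1; O atoms: 1.
Lipinski HBA = 1 + 1 = 2.

2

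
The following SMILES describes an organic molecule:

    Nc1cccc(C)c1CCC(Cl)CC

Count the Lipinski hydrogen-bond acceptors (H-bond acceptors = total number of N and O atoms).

1

N atoms: 1; O atoms: 0.
Lipinski HBA = 1 + 0 = 1.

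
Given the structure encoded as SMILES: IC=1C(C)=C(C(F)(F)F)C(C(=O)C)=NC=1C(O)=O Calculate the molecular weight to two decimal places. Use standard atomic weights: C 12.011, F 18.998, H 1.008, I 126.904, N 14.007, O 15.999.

First, the molecular formula is C10H7F3INO3 (counting implicit H from valence).
  C: 10 × 12.011 = 120.110
  F: 3 × 18.998 = 56.994
  H: 7 × 1.008 = 7.056
  I: 1 × 126.904 = 126.904
  N: 1 × 14.007 = 14.007
  O: 3 × 15.999 = 47.997
Sum: 10×12.011 + 3×18.998 + 7×1.008 + 1×126.904 + 1×14.007 + 3×15.999 = 373.068 → 373.07 g/mol.

373.07 g/mol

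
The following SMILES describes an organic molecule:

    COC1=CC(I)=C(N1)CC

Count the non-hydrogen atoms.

10

Every atom symbol written in the SMILES (organic subset) is one heavy atom; implicit H are not written.
Heavy atoms by element → C:7, I:1, N:1, O:1.
Total: 10.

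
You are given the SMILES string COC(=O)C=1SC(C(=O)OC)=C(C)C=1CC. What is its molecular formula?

C11H14O4S

Walk through each heavy atom and fill implicit hydrogens from standard valence (C 4, N 3, O 2, S 2, halogen 1):
  atom 1: C, bond orders sum to 1 (valence 4) → 3 H
  atom 2: O, bond orders sum to 2 (valence 2) → 0 H
  atom 3: C, bond orders sum to 4 (valence 4) → 0 H
  atom 4: O, bond orders sum to 2 (valence 2) → 0 H
  atom 5: C, bond orders sum to 4 (valence 4) → 0 H
  atom 6: S, bond orders sum to 2 (valence 2) → 0 H
  atom 7: C, bond orders sum to 4 (valence 4) → 0 H
  atom 8: C, bond orders sum to 4 (valence 4) → 0 H
  atom 9: O, bond orders sum to 2 (valence 2) → 0 H
  atom 10: O, bond orders sum to 2 (valence 2) → 0 H
  atom 11: C, bond orders sum to 1 (valence 4) → 3 H
  atom 12: C, bond orders sum to 4 (valence 4) → 0 H
  atom 13: C, bond orders sum to 1 (valence 4) → 3 H
  atom 14: C, bond orders sum to 4 (valence 4) → 0 H
  atom 15: C, bond orders sum to 2 (valence 4) → 2 H
  atom 16: C, bond orders sum to 1 (valence 4) → 3 H
Totals → C:11, H:14, O:4, S:1.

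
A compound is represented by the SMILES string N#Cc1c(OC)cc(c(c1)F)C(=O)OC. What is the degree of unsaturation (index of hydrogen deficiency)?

7

Molecular formula: C10H8FNO3.
DoU = (2C + 2 + N − H − X) / 2, where X is the halogen count and O/S are ignored.
    = (2·10 + 2 + 1 − 8 − 1) / 2 = 14 / 2 = 7.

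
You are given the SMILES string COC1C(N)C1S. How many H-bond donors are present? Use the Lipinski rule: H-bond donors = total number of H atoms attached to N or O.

2

Donors: find every N or O and count the H atoms it carries.
  atom 2 (O): bond orders sum to 2 → 0 H
  atom 5 (N): bond orders sum to 1 → 2 H
Lipinski HBD = 2.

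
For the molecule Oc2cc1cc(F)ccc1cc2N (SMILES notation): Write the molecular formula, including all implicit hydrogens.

C10H8FNO

Walk through each heavy atom and fill implicit hydrogens from standard valence (C 4, N 3, O 2, S 2, halogen 1); for lowercase aromatic atoms, an aromatic c carries 1 H when it has two neighbours and 0 H with three, and aromatic n carries 0 H:
  atom 1: O, bond orders sum to 1 (valence 2) → 1 H
  atom 2: aromatic c, 3 neighbours → 0 H
  atom 3: aromatic c, 2 neighbours → 1 H
  atom 4: aromatic c, 3 neighbours → 0 H
  atom 5: aromatic c, 2 neighbours → 1 H
  atom 6: aromatic c, 3 neighbours → 0 H
  atom 7: F (halogen, monovalent) → 0 H
  atom 8: aromatic c, 2 neighbours → 1 H
  atom 9: aromatic c, 2 neighbours → 1 H
  atom 10: aromatic c, 3 neighbours → 0 H
  atom 11: aromatic c, 2 neighbours → 1 H
  atom 12: aromatic c, 3 neighbours → 0 H
  atom 13: N, bond orders sum to 1 (valence 3) → 2 H
Totals → C:10, H:8, F:1, N:1, O:1.
In Hill order: C10H8FNO.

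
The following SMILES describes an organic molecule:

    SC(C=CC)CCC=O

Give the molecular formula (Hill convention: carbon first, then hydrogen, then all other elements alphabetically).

Walk through each heavy atom and fill implicit hydrogens from standard valence (C 4, N 3, O 2, S 2, halogen 1):
  atom 1: S, bond orders sum to 1 (valence 2) → 1 H
  atom 2: C, bond orders sum to 3 (valence 4) → 1 H
  atom 3: C, bond orders sum to 3 (valence 4) → 1 H
  atom 4: C, bond orders sum to 3 (valence 4) → 1 H
  atom 5: C, bond orders sum to 1 (valence 4) → 3 H
  atom 6: C, bond orders sum to 2 (valence 4) → 2 H
  atom 7: C, bond orders sum to 2 (valence 4) → 2 H
  atom 8: C, bond orders sum to 3 (valence 4) → 1 H
  atom 9: O, bond orders sum to 2 (valence 2) → 0 H
Totals → C:7, H:12, O:1, S:1.

C7H12OS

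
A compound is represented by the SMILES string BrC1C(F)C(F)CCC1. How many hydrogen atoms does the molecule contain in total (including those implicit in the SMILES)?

Walk through each heavy atom and fill implicit hydrogens from standard valence (C 4, N 3, O 2, S 2, halogen 1):
  atom 1: Br (halogen, monovalent) → 0 H
  atom 2: C, bond orders sum to 3 (valence 4) → 1 H
  atom 3: C, bond orders sum to 3 (valence 4) → 1 H
  atom 4: F (halogen, monovalent) → 0 H
  atom 5: C, bond orders sum to 3 (valence 4) → 1 H
  atom 6: F (halogen, monovalent) → 0 H
  atom 7: C, bond orders sum to 2 (valence 4) → 2 H
  atom 8: C, bond orders sum to 2 (valence 4) → 2 H
  atom 9: C, bond orders sum to 2 (valence 4) → 2 H
Total hydrogens: 9.

9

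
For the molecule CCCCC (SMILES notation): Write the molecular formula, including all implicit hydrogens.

C5H12

Walk through each heavy atom and fill implicit hydrogens from standard valence (C 4, N 3, O 2, S 2, halogen 1):
  atom 1: C, bond orders sum to 1 (valence 4) → 3 H
  atom 2: C, bond orders sum to 2 (valence 4) → 2 H
  atom 3: C, bond orders sum to 2 (valence 4) → 2 H
  atom 4: C, bond orders sum to 2 (valence 4) → 2 H
  atom 5: C, bond orders sum to 1 (valence 4) → 3 H
Totals → C:5, H:12.
In Hill order: C5H12.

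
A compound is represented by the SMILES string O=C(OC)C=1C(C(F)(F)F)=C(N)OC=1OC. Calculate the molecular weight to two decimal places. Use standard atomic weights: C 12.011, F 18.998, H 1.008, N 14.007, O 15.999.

First, the molecular formula is C8H8F3NO4 (counting implicit H from valence).
  C: 8 × 12.011 = 96.088
  F: 3 × 18.998 = 56.994
  H: 8 × 1.008 = 8.064
  N: 1 × 14.007 = 14.007
  O: 4 × 15.999 = 63.996
Sum: 8×12.011 + 3×18.998 + 8×1.008 + 1×14.007 + 4×15.999 = 239.149 → 239.15 g/mol.

239.15 g/mol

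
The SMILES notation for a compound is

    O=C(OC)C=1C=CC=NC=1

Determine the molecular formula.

C7H7NO2

Walk through each heavy atom and fill implicit hydrogens from standard valence (C 4, N 3, O 2, S 2, halogen 1):
  atom 1: O, bond orders sum to 2 (valence 2) → 0 H
  atom 2: C, bond orders sum to 4 (valence 4) → 0 H
  atom 3: O, bond orders sum to 2 (valence 2) → 0 H
  atom 4: C, bond orders sum to 1 (valence 4) → 3 H
  atom 5: C, bond orders sum to 4 (valence 4) → 0 H
  atom 6: C, bond orders sum to 3 (valence 4) → 1 H
  atom 7: C, bond orders sum to 3 (valence 4) → 1 H
  atom 8: C, bond orders sum to 3 (valence 4) → 1 H
  atom 9: N, bond orders sum to 3 (valence 3) → 0 H
  atom 10: C, bond orders sum to 3 (valence 4) → 1 H
Totals → C:7, H:7, N:1, O:2.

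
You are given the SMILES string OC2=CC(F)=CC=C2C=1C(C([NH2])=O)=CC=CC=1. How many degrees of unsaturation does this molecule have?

9

Molecular formula: C13H10FNO2.
DoU = (2C + 2 + N − H − X) / 2, where X is the halogen count and O/S are ignored.
    = (2·13 + 2 + 1 − 10 − 1) / 2 = 18 / 2 = 9.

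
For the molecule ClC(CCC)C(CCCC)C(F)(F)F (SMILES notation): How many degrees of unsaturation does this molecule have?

0

Degree of unsaturation = (number of rings) + (number of π bonds).
Ring closures in the SMILES: 0.
π bonds: none → 0 DoU from unsaturation.
Total DoU = 0 + 0 = 0.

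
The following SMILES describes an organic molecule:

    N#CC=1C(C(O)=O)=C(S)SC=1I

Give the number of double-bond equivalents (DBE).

6

Molecular formula: C6H2INO2S2.
DoU = (2C + 2 + N − H − X) / 2, where X is the halogen count and O/S are ignored.
    = (2·6 + 2 + 1 − 2 − 1) / 2 = 12 / 2 = 6.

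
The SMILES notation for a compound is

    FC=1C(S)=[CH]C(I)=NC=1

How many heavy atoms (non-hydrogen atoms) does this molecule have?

Every atom symbol written in the SMILES (organic subset) is one heavy atom; implicit H are not written.
Heavy atoms by element → C:5, F:1, I:1, N:1, S:1.
Total: 9.

9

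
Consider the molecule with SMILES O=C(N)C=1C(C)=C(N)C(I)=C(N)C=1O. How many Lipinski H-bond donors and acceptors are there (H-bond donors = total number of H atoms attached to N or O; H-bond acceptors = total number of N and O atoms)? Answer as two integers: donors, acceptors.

Donors: find every N or O and count the H atoms it carries.
  atom 1 (O): bond orders sum to 2 → 0 H
  atom 3 (N): bond orders sum to 1 → 2 H
  atom 8 (N): bond orders sum to 1 → 2 H
  atom 12 (N): bond orders sum to 1 → 2 H
  atom 14 (O): bond orders sum to 1 → 1 H
Lipinski HBD = 7.
Acceptors: N atoms = 3, O atoms = 2 → HBA = 5.

7, 5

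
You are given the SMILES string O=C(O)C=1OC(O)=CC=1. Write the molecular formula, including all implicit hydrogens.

Walk through each heavy atom and fill implicit hydrogens from standard valence (C 4, N 3, O 2, S 2, halogen 1):
  atom 1: O, bond orders sum to 2 (valence 2) → 0 H
  atom 2: C, bond orders sum to 4 (valence 4) → 0 H
  atom 3: O, bond orders sum to 1 (valence 2) → 1 H
  atom 4: C, bond orders sum to 4 (valence 4) → 0 H
  atom 5: O, bond orders sum to 2 (valence 2) → 0 H
  atom 6: C, bond orders sum to 4 (valence 4) → 0 H
  atom 7: O, bond orders sum to 1 (valence 2) → 1 H
  atom 8: C, bond orders sum to 3 (valence 4) → 1 H
  atom 9: C, bond orders sum to 3 (valence 4) → 1 H
Totals → C:5, H:4, O:4.

C5H4O4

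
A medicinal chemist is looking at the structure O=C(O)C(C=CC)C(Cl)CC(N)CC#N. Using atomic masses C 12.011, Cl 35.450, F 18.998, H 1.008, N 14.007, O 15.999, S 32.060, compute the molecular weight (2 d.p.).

First, the molecular formula is C10H15ClN2O2 (counting implicit H from valence).
  C: 10 × 12.011 = 120.110
  Cl: 1 × 35.450 = 35.450
  H: 15 × 1.008 = 15.120
  N: 2 × 14.007 = 28.014
  O: 2 × 15.999 = 31.998
Sum: 10×12.011 + 1×35.450 + 15×1.008 + 2×14.007 + 2×15.999 = 230.692 → 230.69 g/mol.

230.69 g/mol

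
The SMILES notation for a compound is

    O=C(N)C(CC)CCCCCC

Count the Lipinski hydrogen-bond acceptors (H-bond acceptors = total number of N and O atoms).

2

N atoms: 1; O atoms: 1.
Lipinski HBA = 1 + 1 = 2.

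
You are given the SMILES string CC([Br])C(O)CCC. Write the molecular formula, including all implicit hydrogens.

C6H13BrO

Walk through each heavy atom and fill implicit hydrogens from standard valence (C 4, N 3, O 2, S 2, halogen 1):
  atom 1: C, bond orders sum to 1 (valence 4) → 3 H
  atom 2: C, bond orders sum to 3 (valence 4) → 1 H
  atom 3: Br with explicit H count 0
  atom 4: C, bond orders sum to 3 (valence 4) → 1 H
  atom 5: O, bond orders sum to 1 (valence 2) → 1 H
  atom 6: C, bond orders sum to 2 (valence 4) → 2 H
  atom 7: C, bond orders sum to 2 (valence 4) → 2 H
  atom 8: C, bond orders sum to 1 (valence 4) → 3 H
Totals → C:6, H:13, Br:1, O:1.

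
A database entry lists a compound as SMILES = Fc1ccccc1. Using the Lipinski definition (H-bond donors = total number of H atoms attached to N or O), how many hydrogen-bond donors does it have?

0

Donors: find every N or O and count the H atoms it carries.
  (no N or O atoms present)
Lipinski HBD = 0.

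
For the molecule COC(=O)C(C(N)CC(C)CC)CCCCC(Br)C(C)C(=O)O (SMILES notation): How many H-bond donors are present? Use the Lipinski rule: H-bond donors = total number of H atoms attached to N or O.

Donors: find every N or O and count the H atoms it carries.
  atom 2 (O): bond orders sum to 2 → 0 H
  atom 4 (O): bond orders sum to 2 → 0 H
  atom 7 (N): bond orders sum to 1 → 2 H
  atom 22 (O): bond orders sum to 2 → 0 H
  atom 23 (O): bond orders sum to 1 → 1 H
Lipinski HBD = 3.

3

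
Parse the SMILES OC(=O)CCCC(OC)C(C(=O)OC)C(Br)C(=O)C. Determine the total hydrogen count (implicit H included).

Walk through each heavy atom and fill implicit hydrogens from standard valence (C 4, N 3, O 2, S 2, halogen 1):
  atom 1: O, bond orders sum to 1 (valence 2) → 1 H
  atom 2: C, bond orders sum to 4 (valence 4) → 0 H
  atom 3: O, bond orders sum to 2 (valence 2) → 0 H
  atom 4: C, bond orders sum to 2 (valence 4) → 2 H
  atom 5: C, bond orders sum to 2 (valence 4) → 2 H
  atom 6: C, bond orders sum to 2 (valence 4) → 2 H
  atom 7: C, bond orders sum to 3 (valence 4) → 1 H
  atom 8: O, bond orders sum to 2 (valence 2) → 0 H
  atom 9: C, bond orders sum to 1 (valence 4) → 3 H
  atom 10: C, bond orders sum to 3 (valence 4) → 1 H
  atom 11: C, bond orders sum to 4 (valence 4) → 0 H
  atom 12: O, bond orders sum to 2 (valence 2) → 0 H
  atom 13: O, bond orders sum to 2 (valence 2) → 0 H
  atom 14: C, bond orders sum to 1 (valence 4) → 3 H
  atom 15: C, bond orders sum to 3 (valence 4) → 1 H
  atom 16: Br (halogen, monovalent) → 0 H
  atom 17: C, bond orders sum to 4 (valence 4) → 0 H
  atom 18: O, bond orders sum to 2 (valence 2) → 0 H
  atom 19: C, bond orders sum to 1 (valence 4) → 3 H
Total hydrogens: 19.

19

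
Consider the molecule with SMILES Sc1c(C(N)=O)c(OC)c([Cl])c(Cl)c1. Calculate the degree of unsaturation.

5

Molecular formula: C8H7Cl2NO2S.
DoU = (2C + 2 + N − H − X) / 2, where X is the halogen count and O/S are ignored.
    = (2·8 + 2 + 1 − 7 − 2) / 2 = 10 / 2 = 5.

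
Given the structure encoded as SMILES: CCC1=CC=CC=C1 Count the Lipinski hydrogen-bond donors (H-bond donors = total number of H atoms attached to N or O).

Donors: find every N or O and count the H atoms it carries.
  (no N or O atoms present)
Lipinski HBD = 0.

0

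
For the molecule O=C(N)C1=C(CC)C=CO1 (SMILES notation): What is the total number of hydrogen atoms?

9

Walk through each heavy atom and fill implicit hydrogens from standard valence (C 4, N 3, O 2, S 2, halogen 1):
  atom 1: O, bond orders sum to 2 (valence 2) → 0 H
  atom 2: C, bond orders sum to 4 (valence 4) → 0 H
  atom 3: N, bond orders sum to 1 (valence 3) → 2 H
  atom 4: C, bond orders sum to 4 (valence 4) → 0 H
  atom 5: C, bond orders sum to 4 (valence 4) → 0 H
  atom 6: C, bond orders sum to 2 (valence 4) → 2 H
  atom 7: C, bond orders sum to 1 (valence 4) → 3 H
  atom 8: C, bond orders sum to 3 (valence 4) → 1 H
  atom 9: C, bond orders sum to 3 (valence 4) → 1 H
  atom 10: O, bond orders sum to 2 (valence 2) → 0 H
Total hydrogens: 9.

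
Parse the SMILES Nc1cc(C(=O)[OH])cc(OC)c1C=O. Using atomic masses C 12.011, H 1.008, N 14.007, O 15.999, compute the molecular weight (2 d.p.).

195.17 g/mol

First, the molecular formula is C9H9NO4 (counting implicit H from valence).
  C: 9 × 12.011 = 108.099
  H: 9 × 1.008 = 9.072
  N: 1 × 14.007 = 14.007
  O: 4 × 15.999 = 63.996
Sum: 9×12.011 + 9×1.008 + 1×14.007 + 4×15.999 = 195.174 → 195.17 g/mol.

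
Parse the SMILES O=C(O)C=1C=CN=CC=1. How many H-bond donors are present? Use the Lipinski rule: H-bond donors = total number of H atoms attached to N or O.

1

Donors: find every N or O and count the H atoms it carries.
  atom 1 (O): bond orders sum to 2 → 0 H
  atom 3 (O): bond orders sum to 1 → 1 H
  atom 7 (N): bond orders sum to 3 → 0 H
Lipinski HBD = 1.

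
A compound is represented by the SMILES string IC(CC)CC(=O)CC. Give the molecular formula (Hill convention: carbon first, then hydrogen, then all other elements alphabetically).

C7H13IO

Walk through each heavy atom and fill implicit hydrogens from standard valence (C 4, N 3, O 2, S 2, halogen 1):
  atom 1: I (halogen, monovalent) → 0 H
  atom 2: C, bond orders sum to 3 (valence 4) → 1 H
  atom 3: C, bond orders sum to 2 (valence 4) → 2 H
  atom 4: C, bond orders sum to 1 (valence 4) → 3 H
  atom 5: C, bond orders sum to 2 (valence 4) → 2 H
  atom 6: C, bond orders sum to 4 (valence 4) → 0 H
  atom 7: O, bond orders sum to 2 (valence 2) → 0 H
  atom 8: C, bond orders sum to 2 (valence 4) → 2 H
  atom 9: C, bond orders sum to 1 (valence 4) → 3 H
Totals → C:7, H:13, I:1, O:1.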